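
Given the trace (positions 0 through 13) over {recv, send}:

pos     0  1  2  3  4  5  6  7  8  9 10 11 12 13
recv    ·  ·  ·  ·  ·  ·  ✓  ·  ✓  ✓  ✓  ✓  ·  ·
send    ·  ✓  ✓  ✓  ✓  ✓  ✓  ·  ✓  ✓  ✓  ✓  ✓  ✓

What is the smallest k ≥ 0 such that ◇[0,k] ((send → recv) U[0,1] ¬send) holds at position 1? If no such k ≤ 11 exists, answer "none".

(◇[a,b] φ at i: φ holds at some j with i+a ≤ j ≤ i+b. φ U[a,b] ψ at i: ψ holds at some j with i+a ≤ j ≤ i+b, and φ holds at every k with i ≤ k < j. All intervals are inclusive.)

Scan j = 1,2,… for ((send → recv) U[0,1] ¬send):
  j=1: fails
  j=2: fails
  j=3: fails
  j=4: fails
  j=5: fails
  j=6: holds
First hit at j=6, so smallest k = 6-1 = 5.

5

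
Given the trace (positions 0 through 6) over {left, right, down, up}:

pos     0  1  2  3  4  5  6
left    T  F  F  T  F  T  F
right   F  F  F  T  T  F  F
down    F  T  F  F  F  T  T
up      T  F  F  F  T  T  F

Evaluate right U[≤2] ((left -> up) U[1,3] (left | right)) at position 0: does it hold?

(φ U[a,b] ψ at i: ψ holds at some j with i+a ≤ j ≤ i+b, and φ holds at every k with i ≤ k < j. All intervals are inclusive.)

True

Need some j in [0,2] with ((left -> up) U[1,3] (left | right)), and right at every k in [0,j-1].
  j=0: ((left -> up) U[1,3] (left | right)) holds; no prefix to check → satisfied.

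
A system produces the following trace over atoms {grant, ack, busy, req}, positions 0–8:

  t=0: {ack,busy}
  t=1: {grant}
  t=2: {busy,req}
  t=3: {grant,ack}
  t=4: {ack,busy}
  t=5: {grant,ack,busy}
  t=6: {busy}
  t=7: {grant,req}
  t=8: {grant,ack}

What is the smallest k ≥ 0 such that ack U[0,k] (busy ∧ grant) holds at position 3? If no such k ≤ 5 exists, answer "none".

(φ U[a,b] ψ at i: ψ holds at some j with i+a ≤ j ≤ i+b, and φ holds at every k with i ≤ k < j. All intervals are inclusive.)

Need earliest j ≥ 3 with (busy ∧ grant), and ack at every k in [3,j-1].
  j=3: rhs fails.
  j=4: rhs fails.
  j=5: rhs holds; lhs holds on [3,4]. k = 2.

2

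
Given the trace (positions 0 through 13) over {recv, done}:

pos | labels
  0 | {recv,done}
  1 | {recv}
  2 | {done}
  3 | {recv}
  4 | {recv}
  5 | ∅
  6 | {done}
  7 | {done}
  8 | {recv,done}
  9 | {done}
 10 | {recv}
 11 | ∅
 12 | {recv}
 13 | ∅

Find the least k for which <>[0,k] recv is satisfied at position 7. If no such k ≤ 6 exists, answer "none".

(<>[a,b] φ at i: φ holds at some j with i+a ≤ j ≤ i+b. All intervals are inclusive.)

1

Scan j = 7,8,… for recv:
  j=7: fails
  j=8: holds
First hit at j=8, so smallest k = 8-7 = 1.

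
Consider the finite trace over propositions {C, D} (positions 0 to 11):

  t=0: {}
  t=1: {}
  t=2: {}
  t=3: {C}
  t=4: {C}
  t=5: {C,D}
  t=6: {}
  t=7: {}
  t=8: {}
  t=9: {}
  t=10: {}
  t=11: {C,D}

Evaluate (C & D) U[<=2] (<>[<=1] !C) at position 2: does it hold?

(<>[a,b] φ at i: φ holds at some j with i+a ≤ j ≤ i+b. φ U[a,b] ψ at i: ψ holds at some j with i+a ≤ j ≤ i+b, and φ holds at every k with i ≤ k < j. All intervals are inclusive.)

Need some j in [2,4] with <>[<=1] !C, and (C & D) at every k in [2,j-1].
  j=2: <>[<=1] !C holds; no prefix to check → satisfied.

True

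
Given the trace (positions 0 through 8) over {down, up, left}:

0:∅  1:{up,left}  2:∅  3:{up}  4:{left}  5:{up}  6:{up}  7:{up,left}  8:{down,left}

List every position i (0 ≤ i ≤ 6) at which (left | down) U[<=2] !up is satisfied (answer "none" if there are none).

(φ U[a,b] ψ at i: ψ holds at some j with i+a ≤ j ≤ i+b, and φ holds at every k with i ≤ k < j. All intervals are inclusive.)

Evaluate at each i in [0,6]:
  i=0: ✓ (rhs at j=0)
  i=1: ✓ (rhs at j=2; lhs holds on [1,1])
  i=2: ✓ (rhs at j=2)
  i=3: ✗ (lhs fails at k=3 before rhs at j=4)
  i=4: ✓ (rhs at j=4)
  i=5: ✗ (no rhs in [5,7])
  i=6: ✗ (lhs fails at k=6 before rhs at j=8)

0, 1, 2, 4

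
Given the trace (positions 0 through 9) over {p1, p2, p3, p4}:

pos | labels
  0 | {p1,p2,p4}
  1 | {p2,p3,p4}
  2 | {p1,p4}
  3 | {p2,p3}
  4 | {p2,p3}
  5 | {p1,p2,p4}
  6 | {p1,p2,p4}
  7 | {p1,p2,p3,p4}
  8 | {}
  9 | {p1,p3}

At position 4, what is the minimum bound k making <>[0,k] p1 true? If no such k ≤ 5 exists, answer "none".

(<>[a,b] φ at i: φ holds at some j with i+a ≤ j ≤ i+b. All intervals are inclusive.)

Scan j = 4,5,… for p1:
  j=4: fails
  j=5: holds
First hit at j=5, so smallest k = 5-4 = 1.

1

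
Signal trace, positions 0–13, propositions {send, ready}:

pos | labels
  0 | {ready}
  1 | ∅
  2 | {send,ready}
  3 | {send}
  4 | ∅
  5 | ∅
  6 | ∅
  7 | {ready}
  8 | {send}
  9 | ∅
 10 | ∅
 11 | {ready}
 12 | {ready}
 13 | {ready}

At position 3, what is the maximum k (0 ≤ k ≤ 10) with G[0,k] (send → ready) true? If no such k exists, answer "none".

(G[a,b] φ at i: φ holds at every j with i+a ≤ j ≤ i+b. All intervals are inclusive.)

(send → ready) must hold from j=3 onward; find where it first fails.
  j=3: fails → no k works.

none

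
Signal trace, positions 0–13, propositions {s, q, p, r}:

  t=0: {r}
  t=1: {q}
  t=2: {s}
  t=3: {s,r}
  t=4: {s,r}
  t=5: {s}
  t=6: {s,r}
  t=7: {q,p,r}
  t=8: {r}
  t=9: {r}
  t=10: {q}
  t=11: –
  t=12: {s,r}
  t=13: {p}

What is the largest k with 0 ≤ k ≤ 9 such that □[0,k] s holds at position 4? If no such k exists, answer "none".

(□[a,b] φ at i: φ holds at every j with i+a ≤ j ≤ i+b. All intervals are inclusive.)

2

s must hold from j=4 onward; find where it first fails.
  j=4: holds
  j=5: holds
  j=6: holds
  j=7: fails
Holds on [4,6], so largest k = 2.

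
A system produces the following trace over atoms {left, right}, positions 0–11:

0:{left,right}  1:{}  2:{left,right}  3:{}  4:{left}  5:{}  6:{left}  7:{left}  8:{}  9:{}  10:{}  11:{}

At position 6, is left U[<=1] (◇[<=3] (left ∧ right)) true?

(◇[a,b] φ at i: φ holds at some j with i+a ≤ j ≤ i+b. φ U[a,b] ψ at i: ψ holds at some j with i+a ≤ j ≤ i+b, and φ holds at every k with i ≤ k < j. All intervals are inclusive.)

Does not hold

Need some j in [6,7] with ◇[<=3] (left ∧ right), and left at every k in [6,j-1].
  j=6: ◇[<=3] (left ∧ right) — fails (none in [6,9]).
  j=7: ◇[<=3] (left ∧ right) — fails (none in [7,10]).
No j in the window works → until fails.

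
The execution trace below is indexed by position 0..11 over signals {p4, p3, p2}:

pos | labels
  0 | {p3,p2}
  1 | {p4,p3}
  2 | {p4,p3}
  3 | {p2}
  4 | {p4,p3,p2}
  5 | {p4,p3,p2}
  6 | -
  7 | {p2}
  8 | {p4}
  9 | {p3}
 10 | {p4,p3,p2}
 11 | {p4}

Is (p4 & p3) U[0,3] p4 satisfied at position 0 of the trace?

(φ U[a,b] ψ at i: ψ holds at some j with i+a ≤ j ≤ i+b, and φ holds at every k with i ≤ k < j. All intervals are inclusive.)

Need some j in [0,3] with p4, and (p4 & p3) at every k in [0,j-1].
  j=0: p4 false.
  j=1: p4 holds, but (p4 & p3) fails at k=0 → not this j.
  j=2: p4 holds, but (p4 & p3) fails at k=0 → not this j.
  j=3: p4 false.
No j in the window works → until fails.

No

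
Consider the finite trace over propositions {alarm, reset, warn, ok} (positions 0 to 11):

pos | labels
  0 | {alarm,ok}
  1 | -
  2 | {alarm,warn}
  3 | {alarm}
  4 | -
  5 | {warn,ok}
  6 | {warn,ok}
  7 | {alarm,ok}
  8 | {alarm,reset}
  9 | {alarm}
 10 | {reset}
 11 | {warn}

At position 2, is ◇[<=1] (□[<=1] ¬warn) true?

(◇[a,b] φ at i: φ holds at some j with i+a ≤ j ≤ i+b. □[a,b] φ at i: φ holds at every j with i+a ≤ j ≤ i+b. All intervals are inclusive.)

Check □[<=1] ¬warn at each j in [2,3]:
  j=2: fails at 2
  j=3: holds on [3,4]
Found at j=3 → formula holds.

Yes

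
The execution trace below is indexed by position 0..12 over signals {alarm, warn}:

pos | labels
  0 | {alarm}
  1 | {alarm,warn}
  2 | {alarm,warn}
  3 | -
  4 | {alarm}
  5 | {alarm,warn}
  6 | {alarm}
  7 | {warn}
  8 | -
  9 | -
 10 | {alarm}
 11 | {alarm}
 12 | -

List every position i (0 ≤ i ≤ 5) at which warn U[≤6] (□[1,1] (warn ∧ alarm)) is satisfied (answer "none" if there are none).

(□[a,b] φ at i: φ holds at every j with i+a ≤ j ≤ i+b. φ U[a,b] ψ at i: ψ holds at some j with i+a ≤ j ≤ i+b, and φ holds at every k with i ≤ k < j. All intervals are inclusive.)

Evaluate at each i in [0,5]:
  i=0: ✓ (rhs at j=0)
  i=1: ✓ (rhs at j=1)
  i=2: ✗ (lhs fails at k=3 before rhs at j=4)
  i=3: ✗ (lhs fails at k=3 before rhs at j=4)
  i=4: ✓ (rhs at j=4)
  i=5: ✗ (no rhs in [5,11])

0, 1, 4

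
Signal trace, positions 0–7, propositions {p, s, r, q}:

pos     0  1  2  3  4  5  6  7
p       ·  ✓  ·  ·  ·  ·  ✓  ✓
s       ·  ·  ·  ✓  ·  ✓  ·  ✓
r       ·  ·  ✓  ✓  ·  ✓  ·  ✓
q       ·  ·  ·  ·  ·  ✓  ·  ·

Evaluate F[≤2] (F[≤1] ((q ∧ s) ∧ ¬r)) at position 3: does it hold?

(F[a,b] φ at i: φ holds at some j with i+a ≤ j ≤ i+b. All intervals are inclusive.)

Check F[≤1] ((q ∧ s) ∧ ¬r) at each j in [3,5]:
  j=3: fails (none in [3,4])
  j=4: fails (none in [4,5])
  j=5: fails (none in [5,6])
No position in the window satisfies it → formula fails.

No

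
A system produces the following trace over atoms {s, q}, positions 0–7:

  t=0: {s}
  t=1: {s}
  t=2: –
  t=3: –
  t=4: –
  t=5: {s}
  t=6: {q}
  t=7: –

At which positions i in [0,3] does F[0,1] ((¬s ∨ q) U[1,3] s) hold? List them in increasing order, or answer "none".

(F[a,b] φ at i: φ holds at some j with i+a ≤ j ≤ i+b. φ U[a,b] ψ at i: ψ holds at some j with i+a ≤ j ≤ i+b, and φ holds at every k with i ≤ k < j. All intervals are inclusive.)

1, 2, 3

Evaluate at each i in [0,3]:
  i=0: ✗ (none in [0,1])
  i=1: ✓ (witness j=2)
  i=2: ✓ (witness j=2)
  i=3: ✓ (witness j=3)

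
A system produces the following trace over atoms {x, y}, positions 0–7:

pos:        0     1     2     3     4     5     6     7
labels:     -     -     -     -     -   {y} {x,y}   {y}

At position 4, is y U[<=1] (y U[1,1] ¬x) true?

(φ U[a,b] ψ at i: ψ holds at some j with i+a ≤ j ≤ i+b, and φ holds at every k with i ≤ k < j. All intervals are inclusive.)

Does not hold

Need some j in [4,5] with (y U[1,1] ¬x), and y at every k in [4,j-1].
  j=4: (y U[1,1] ¬x) — fails.
  j=5: (y U[1,1] ¬x) — fails.
No j in the window works → until fails.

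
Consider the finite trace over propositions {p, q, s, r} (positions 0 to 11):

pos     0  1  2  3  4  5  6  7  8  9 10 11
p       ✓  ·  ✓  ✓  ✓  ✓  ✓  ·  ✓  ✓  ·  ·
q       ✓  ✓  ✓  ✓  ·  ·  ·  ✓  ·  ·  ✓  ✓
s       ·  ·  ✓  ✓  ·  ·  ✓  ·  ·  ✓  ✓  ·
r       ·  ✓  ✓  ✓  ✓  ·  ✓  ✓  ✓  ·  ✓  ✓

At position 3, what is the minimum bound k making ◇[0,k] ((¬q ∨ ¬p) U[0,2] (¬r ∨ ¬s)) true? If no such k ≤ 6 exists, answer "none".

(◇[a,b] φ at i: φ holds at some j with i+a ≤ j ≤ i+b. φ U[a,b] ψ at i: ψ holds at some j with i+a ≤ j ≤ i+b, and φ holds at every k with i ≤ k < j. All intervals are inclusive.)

Scan j = 3,4,… for ((¬q ∨ ¬p) U[0,2] (¬r ∨ ¬s)):
  j=3: fails
  j=4: holds
First hit at j=4, so smallest k = 4-3 = 1.

1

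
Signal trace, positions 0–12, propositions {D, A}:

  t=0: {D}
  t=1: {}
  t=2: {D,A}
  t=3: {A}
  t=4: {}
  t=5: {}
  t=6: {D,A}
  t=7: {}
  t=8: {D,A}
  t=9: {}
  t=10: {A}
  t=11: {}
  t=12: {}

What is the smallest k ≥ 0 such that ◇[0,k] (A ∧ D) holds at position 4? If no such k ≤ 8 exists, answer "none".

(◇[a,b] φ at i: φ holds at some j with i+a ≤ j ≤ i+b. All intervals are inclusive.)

Scan j = 4,5,… for (A ∧ D):
  j=4: fails
  j=5: fails
  j=6: holds
First hit at j=6, so smallest k = 6-4 = 2.

2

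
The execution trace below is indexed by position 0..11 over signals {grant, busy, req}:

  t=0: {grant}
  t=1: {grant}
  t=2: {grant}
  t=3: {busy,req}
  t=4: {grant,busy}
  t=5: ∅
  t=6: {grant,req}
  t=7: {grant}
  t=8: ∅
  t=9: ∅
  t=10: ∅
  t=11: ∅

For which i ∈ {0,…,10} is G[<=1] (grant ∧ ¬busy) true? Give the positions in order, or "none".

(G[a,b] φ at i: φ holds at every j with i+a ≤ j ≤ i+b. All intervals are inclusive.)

Evaluate at each i in [0,10]:
  i=0: ✓ (all of [0,1])
  i=1: ✓ (all of [1,2])
  i=2: ✗ (fails at j=3)
  i=3: ✗ (fails at j=3)
  i=4: ✗ (fails at j=4)
  i=5: ✗ (fails at j=5)
  i=6: ✓ (all of [6,7])
  i=7: ✗ (fails at j=8)
  i=8: ✗ (fails at j=8)
  i=9: ✗ (fails at j=9)
  i=10: ✗ (fails at j=10)

0, 1, 6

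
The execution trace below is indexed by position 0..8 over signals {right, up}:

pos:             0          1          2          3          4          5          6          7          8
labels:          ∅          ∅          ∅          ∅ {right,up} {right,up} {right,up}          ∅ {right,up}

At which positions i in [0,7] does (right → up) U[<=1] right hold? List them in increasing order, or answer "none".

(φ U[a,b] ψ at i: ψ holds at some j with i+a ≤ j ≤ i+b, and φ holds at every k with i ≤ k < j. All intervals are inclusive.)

3, 4, 5, 6, 7

Evaluate at each i in [0,7]:
  i=0: ✗ (no rhs in [0,1])
  i=1: ✗ (no rhs in [1,2])
  i=2: ✗ (no rhs in [2,3])
  i=3: ✓ (rhs at j=4; lhs holds on [3,3])
  i=4: ✓ (rhs at j=4)
  i=5: ✓ (rhs at j=5)
  i=6: ✓ (rhs at j=6)
  i=7: ✓ (rhs at j=8; lhs holds on [7,7])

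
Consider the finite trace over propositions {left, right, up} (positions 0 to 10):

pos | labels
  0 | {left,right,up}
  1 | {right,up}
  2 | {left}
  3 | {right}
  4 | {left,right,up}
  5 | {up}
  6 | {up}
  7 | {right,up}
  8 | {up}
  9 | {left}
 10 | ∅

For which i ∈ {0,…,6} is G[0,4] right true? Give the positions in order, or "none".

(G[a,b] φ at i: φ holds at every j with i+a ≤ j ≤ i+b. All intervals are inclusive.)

none

Evaluate at each i in [0,6]:
  i=0: ✗ (fails at j=2)
  i=1: ✗ (fails at j=2)
  i=2: ✗ (fails at j=2)
  i=3: ✗ (fails at j=5)
  i=4: ✗ (fails at j=5)
  i=5: ✗ (fails at j=5)
  i=6: ✗ (fails at j=6)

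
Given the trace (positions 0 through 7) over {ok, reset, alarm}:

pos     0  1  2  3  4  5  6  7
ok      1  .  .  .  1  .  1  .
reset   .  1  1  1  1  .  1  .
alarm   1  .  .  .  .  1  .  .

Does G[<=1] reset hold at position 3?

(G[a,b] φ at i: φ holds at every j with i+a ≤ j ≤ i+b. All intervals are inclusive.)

Holds

Check reset at every j in [3,4]:
  j=3: true
  j=4: true
All positions satisfy it → formula holds.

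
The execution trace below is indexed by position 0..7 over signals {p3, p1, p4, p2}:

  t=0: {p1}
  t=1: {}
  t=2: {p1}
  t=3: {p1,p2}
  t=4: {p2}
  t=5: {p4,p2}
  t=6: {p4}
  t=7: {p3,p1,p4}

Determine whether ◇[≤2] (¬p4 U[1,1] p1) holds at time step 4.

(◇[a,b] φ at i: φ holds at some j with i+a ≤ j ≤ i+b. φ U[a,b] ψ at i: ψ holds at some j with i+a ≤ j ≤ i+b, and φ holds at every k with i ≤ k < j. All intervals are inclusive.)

Check (¬p4 U[1,1] p1) at each j in [4,6]:
  j=4: fails
  j=5: fails
  j=6: fails
No position in the window satisfies it → formula fails.

No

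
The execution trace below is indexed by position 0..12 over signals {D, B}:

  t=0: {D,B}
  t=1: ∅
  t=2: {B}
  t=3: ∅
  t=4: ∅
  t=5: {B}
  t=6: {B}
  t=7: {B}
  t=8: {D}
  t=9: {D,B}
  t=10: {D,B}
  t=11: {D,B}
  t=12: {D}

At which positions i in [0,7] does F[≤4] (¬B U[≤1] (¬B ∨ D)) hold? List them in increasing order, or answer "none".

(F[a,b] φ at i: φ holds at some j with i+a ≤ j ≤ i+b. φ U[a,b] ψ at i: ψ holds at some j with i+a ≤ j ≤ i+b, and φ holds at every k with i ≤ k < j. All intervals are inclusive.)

0, 1, 2, 3, 4, 5, 6, 7

Evaluate at each i in [0,7]:
  i=0: ✓ (witness j=0)
  i=1: ✓ (witness j=1)
  i=2: ✓ (witness j=3)
  i=3: ✓ (witness j=3)
  i=4: ✓ (witness j=4)
  i=5: ✓ (witness j=8)
  i=6: ✓ (witness j=8)
  i=7: ✓ (witness j=8)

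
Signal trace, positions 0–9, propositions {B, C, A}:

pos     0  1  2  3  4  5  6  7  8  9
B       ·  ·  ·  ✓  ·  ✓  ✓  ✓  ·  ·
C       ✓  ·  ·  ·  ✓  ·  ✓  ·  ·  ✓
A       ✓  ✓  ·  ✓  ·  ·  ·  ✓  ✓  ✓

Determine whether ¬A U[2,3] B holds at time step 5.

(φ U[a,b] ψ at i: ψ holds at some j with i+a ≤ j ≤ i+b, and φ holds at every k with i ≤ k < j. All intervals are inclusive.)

Need some j in [7,8] with B, and ¬A at every k in [5,j-1].
  j=7: B holds; ¬A holds at every k in [5,6] → satisfied.

True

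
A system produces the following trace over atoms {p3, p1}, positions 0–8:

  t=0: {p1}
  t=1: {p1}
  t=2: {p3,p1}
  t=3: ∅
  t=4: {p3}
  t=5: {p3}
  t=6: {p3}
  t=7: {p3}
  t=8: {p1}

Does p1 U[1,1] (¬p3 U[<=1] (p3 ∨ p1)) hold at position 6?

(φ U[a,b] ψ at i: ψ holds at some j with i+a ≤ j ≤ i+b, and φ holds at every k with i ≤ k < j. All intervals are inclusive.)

Does not hold

Need some j in [7,7] with (¬p3 U[<=1] (p3 ∨ p1)), and p1 at every k in [6,j-1].
  j=7: (¬p3 U[<=1] (p3 ∨ p1)) holds, but p1 fails at k=6 → not this j.
No j in the window works → until fails.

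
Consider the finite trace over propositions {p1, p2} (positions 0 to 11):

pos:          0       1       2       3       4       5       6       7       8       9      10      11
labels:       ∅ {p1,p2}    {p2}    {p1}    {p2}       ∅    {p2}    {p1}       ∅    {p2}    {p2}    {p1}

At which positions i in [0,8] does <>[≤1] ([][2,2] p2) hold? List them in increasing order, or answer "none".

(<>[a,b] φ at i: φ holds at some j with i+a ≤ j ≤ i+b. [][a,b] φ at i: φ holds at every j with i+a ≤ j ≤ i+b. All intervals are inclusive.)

Evaluate at each i in [0,8]:
  i=0: ✓ (witness j=0)
  i=1: ✓ (witness j=2)
  i=2: ✓ (witness j=2)
  i=3: ✓ (witness j=4)
  i=4: ✓ (witness j=4)
  i=5: ✗ (none in [5,6])
  i=6: ✓ (witness j=7)
  i=7: ✓ (witness j=7)
  i=8: ✓ (witness j=8)

0, 1, 2, 3, 4, 6, 7, 8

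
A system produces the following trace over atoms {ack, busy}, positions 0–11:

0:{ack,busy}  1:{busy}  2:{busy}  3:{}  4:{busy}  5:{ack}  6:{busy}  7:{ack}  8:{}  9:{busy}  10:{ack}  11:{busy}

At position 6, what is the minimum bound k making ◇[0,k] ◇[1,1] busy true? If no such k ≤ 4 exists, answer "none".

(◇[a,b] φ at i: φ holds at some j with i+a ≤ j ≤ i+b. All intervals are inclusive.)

Scan j = 6,7,… for ◇[1,1] busy:
  j=6: fails
  j=7: fails
  j=8: holds
First hit at j=8, so smallest k = 8-6 = 2.

2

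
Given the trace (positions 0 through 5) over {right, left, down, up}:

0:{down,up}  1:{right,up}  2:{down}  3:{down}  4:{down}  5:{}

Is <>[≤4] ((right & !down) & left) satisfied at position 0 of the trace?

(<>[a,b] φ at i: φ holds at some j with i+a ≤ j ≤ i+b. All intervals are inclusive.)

Check ((right & !down) & left) at each j in [0,4]:
  j=0: false
  j=1: false
  j=2: false
  j=3: false
  j=4: false
No position in the window satisfies it → formula fails.

Does not hold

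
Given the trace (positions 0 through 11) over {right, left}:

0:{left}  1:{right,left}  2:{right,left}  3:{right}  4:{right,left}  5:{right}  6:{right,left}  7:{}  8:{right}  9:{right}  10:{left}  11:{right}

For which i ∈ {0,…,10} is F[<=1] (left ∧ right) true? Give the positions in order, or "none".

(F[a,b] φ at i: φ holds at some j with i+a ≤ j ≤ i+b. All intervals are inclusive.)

0, 1, 2, 3, 4, 5, 6

Evaluate at each i in [0,10]:
  i=0: ✓ (witness j=1)
  i=1: ✓ (witness j=1)
  i=2: ✓ (witness j=2)
  i=3: ✓ (witness j=4)
  i=4: ✓ (witness j=4)
  i=5: ✓ (witness j=6)
  i=6: ✓ (witness j=6)
  i=7: ✗ (none in [7,8])
  i=8: ✗ (none in [8,9])
  i=9: ✗ (none in [9,10])
  i=10: ✗ (none in [10,11])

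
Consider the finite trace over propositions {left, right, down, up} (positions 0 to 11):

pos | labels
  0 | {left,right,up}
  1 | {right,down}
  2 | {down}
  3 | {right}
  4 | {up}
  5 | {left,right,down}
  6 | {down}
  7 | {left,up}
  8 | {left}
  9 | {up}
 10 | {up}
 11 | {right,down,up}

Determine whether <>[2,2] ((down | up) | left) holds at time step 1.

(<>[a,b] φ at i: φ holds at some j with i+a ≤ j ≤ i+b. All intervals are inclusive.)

Check ((down | up) | left) at each j in [3,3]:
  j=3: false
No position in the window satisfies it → formula fails.

False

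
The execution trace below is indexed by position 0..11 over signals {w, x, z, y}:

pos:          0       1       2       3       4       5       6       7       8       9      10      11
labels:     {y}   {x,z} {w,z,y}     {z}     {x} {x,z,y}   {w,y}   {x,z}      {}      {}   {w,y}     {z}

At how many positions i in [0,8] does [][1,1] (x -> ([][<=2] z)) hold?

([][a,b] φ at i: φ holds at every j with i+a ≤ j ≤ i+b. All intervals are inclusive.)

Evaluate at each i in [0,8]:
  i=0: ✓ (all of [1,1])
  i=1: ✓ (all of [2,2])
  i=2: ✓ (all of [3,3])
  i=3: ✗ (fails at j=4)
  i=4: ✗ (fails at j=5)
  i=5: ✓ (all of [6,6])
  i=6: ✗ (fails at j=7)
  i=7: ✓ (all of [8,8])
  i=8: ✓ (all of [9,9])
Positions where it holds: {0, 1, 2, 5, 7, 8} → 6.

6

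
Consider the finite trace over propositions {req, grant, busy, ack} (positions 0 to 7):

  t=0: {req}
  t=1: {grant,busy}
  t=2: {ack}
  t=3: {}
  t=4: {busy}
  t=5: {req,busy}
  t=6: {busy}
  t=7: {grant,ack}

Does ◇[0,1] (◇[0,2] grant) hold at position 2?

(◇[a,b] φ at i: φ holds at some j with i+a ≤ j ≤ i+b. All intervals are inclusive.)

Does not hold

Check ◇[0,2] grant at each j in [2,3]:
  j=2: fails (none in [2,4])
  j=3: fails (none in [3,5])
No position in the window satisfies it → formula fails.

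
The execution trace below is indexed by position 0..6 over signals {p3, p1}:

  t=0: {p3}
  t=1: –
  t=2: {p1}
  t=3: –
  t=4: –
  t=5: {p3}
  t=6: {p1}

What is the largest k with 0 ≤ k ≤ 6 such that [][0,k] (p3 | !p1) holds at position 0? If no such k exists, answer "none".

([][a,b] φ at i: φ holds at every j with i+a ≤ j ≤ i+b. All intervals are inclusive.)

(p3 | !p1) must hold from j=0 onward; find where it first fails.
  j=0: holds
  j=1: holds
  j=2: fails
Holds on [0,1], so largest k = 1.

1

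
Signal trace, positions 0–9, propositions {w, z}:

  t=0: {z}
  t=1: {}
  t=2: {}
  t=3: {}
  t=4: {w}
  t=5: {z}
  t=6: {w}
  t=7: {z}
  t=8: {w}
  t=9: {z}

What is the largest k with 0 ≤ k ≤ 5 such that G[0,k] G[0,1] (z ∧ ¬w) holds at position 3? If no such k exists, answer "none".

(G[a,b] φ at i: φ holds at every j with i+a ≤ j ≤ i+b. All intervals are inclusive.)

none

G[0,1] (z ∧ ¬w) must hold from j=3 onward; find where it first fails.
  j=3: fails → no k works.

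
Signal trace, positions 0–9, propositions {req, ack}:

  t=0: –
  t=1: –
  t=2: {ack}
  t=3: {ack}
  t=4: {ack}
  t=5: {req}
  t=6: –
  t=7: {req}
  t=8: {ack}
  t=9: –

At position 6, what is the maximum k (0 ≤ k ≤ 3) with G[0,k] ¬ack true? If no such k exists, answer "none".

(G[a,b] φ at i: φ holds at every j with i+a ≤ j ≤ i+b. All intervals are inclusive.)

¬ack must hold from j=6 onward; find where it first fails.
  j=6: holds
  j=7: holds
  j=8: fails
Holds on [6,7], so largest k = 1.

1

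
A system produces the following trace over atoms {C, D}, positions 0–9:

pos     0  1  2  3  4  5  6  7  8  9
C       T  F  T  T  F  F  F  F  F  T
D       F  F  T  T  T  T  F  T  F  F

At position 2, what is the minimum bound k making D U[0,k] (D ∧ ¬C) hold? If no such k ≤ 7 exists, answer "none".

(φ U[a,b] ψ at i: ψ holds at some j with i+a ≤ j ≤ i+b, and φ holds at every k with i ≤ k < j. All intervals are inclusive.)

Need earliest j ≥ 2 with (D ∧ ¬C), and D at every k in [2,j-1].
  j=2: rhs fails.
  j=3: rhs fails.
  j=4: rhs holds; lhs holds on [2,3]. k = 2.

2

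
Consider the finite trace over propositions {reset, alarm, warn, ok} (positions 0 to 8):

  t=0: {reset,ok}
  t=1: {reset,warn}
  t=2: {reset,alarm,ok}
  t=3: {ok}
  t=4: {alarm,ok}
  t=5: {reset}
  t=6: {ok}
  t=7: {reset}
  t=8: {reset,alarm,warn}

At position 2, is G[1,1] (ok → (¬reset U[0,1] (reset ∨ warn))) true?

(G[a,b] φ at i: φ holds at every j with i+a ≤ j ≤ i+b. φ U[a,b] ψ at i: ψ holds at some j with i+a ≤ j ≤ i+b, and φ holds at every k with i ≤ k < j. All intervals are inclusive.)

No

Check (ok → (¬reset U[0,1] (reset ∨ warn))) at every j in [3,3]:
  j=3: antecedent true; consequent fails → ✗
Fails at j=3 → formula fails.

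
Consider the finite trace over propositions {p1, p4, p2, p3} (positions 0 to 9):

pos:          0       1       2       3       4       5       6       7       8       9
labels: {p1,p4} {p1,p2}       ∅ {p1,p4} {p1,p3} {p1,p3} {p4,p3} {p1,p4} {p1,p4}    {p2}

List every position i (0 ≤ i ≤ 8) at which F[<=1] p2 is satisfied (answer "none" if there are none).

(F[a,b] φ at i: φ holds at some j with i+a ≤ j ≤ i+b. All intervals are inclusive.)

0, 1, 8

Evaluate at each i in [0,8]:
  i=0: ✓ (witness j=1)
  i=1: ✓ (witness j=1)
  i=2: ✗ (none in [2,3])
  i=3: ✗ (none in [3,4])
  i=4: ✗ (none in [4,5])
  i=5: ✗ (none in [5,6])
  i=6: ✗ (none in [6,7])
  i=7: ✗ (none in [7,8])
  i=8: ✓ (witness j=9)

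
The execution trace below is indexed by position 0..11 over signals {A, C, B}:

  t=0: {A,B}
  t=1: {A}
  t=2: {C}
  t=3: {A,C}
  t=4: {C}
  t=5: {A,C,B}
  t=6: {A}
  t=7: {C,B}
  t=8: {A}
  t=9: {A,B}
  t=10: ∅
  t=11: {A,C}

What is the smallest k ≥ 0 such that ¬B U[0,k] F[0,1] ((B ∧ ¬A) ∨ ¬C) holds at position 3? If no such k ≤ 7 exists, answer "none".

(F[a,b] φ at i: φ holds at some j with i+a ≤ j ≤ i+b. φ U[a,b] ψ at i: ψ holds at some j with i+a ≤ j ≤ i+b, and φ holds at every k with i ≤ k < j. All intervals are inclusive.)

Need earliest j ≥ 3 with F[0,1] ((B ∧ ¬A) ∨ ¬C), and ¬B at every k in [3,j-1].
  j=3: rhs fails.
  j=4: rhs fails.
  j=5: rhs holds; lhs holds on [3,4]. k = 2.

2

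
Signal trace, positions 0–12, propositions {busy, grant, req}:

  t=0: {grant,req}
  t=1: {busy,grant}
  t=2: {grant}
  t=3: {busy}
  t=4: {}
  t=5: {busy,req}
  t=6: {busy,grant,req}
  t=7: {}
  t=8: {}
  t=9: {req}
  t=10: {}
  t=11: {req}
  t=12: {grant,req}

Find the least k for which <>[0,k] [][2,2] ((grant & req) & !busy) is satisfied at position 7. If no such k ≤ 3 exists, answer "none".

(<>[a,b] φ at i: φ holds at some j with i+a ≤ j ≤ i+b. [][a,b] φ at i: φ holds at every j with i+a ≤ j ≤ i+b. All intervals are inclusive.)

3

Scan j = 7,8,… for [][2,2] ((grant & req) & !busy):
  j=7: fails
  j=8: fails
  j=9: fails
  j=10: holds
First hit at j=10, so smallest k = 10-7 = 3.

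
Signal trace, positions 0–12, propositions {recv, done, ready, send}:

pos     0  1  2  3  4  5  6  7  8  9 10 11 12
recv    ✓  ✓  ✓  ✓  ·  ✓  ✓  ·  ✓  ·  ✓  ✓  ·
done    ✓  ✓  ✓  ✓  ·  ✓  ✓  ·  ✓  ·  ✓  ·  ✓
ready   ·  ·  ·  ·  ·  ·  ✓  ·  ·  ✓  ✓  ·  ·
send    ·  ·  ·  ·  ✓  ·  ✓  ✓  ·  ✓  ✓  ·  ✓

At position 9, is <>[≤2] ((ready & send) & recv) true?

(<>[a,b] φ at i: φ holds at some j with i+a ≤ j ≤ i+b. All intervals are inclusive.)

True

Check ((ready & send) & recv) at each j in [9,11]:
  j=9: false
  j=10: true
  j=11: false
Found at j=10 → formula holds.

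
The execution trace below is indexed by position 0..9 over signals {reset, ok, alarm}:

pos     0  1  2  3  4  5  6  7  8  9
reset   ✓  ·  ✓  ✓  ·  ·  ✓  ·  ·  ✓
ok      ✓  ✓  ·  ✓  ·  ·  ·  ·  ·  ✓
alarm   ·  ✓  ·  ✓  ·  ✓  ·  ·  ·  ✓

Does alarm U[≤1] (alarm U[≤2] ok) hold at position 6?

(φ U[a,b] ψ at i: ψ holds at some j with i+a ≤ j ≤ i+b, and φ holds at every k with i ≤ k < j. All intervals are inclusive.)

No

Need some j in [6,7] with (alarm U[≤2] ok), and alarm at every k in [6,j-1].
  j=6: (alarm U[≤2] ok) — fails.
  j=7: (alarm U[≤2] ok) — fails.
No j in the window works → until fails.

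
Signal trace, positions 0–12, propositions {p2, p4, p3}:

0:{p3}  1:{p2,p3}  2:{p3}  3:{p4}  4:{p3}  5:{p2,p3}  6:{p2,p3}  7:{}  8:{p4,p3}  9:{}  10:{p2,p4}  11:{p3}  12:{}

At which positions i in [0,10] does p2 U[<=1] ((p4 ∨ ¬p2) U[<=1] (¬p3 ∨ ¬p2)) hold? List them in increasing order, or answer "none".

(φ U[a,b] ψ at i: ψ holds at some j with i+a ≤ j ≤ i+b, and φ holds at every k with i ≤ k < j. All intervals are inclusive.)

0, 1, 2, 3, 4, 6, 7, 8, 9, 10

Evaluate at each i in [0,10]:
  i=0: ✓ (rhs at j=0)
  i=1: ✓ (rhs at j=2; lhs holds on [1,1])
  i=2: ✓ (rhs at j=2)
  i=3: ✓ (rhs at j=3)
  i=4: ✓ (rhs at j=4)
  i=5: ✗ (no rhs in [5,6])
  i=6: ✓ (rhs at j=7; lhs holds on [6,6])
  i=7: ✓ (rhs at j=7)
  i=8: ✓ (rhs at j=8)
  i=9: ✓ (rhs at j=9)
  i=10: ✓ (rhs at j=10)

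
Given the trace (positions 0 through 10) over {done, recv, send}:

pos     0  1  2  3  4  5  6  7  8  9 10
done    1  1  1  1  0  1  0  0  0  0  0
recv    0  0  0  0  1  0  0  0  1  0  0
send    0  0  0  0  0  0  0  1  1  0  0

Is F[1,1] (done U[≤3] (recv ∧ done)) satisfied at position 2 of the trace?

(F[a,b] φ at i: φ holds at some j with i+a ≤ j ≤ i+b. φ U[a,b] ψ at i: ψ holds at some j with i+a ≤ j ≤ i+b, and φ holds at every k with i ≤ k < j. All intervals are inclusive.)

Check (done U[≤3] (recv ∧ done)) at each j in [3,3]:
  j=3: fails
No position in the window satisfies it → formula fails.

No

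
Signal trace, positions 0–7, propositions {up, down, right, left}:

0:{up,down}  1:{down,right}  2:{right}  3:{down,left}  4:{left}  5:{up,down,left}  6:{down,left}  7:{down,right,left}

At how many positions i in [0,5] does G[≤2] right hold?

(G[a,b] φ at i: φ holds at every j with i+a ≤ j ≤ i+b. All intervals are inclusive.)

0

Evaluate at each i in [0,5]:
  i=0: ✗ (fails at j=0)
  i=1: ✗ (fails at j=3)
  i=2: ✗ (fails at j=3)
  i=3: ✗ (fails at j=3)
  i=4: ✗ (fails at j=4)
  i=5: ✗ (fails at j=5)
Positions where it holds: {} → 0.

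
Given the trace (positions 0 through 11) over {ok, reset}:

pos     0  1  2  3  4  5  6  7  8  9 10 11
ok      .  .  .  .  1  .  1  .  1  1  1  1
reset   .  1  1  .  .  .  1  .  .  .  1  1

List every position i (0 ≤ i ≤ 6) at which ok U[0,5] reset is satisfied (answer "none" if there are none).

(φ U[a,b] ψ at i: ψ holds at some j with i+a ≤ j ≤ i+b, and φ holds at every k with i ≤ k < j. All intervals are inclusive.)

Evaluate at each i in [0,6]:
  i=0: ✗ (lhs fails at k=0 before rhs at j=1)
  i=1: ✓ (rhs at j=1)
  i=2: ✓ (rhs at j=2)
  i=3: ✗ (lhs fails at k=3 before rhs at j=6)
  i=4: ✗ (lhs fails at k=5 before rhs at j=6)
  i=5: ✗ (lhs fails at k=5 before rhs at j=6)
  i=6: ✓ (rhs at j=6)

1, 2, 6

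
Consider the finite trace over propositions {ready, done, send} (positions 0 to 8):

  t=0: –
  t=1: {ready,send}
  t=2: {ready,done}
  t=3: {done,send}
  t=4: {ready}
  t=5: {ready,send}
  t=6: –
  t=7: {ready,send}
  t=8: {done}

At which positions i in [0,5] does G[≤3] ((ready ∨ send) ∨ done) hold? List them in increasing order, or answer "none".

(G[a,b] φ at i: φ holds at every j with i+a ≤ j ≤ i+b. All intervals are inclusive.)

1, 2

Evaluate at each i in [0,5]:
  i=0: ✗ (fails at j=0)
  i=1: ✓ (all of [1,4])
  i=2: ✓ (all of [2,5])
  i=3: ✗ (fails at j=6)
  i=4: ✗ (fails at j=6)
  i=5: ✗ (fails at j=6)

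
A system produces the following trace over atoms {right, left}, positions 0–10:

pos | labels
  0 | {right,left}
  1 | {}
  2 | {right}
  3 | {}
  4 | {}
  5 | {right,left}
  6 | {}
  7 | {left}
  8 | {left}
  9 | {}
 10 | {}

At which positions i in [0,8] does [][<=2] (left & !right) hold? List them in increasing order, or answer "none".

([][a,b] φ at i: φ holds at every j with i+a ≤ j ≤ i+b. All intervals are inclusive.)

Evaluate at each i in [0,8]:
  i=0: ✗ (fails at j=0)
  i=1: ✗ (fails at j=1)
  i=2: ✗ (fails at j=2)
  i=3: ✗ (fails at j=3)
  i=4: ✗ (fails at j=4)
  i=5: ✗ (fails at j=5)
  i=6: ✗ (fails at j=6)
  i=7: ✗ (fails at j=9)
  i=8: ✗ (fails at j=9)

none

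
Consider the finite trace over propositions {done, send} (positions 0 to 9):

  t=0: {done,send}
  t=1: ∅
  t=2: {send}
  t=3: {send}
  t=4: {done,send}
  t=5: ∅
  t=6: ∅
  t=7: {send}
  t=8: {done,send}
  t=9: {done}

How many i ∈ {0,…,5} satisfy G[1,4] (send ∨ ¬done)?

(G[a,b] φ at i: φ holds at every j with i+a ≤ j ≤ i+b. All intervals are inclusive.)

5

Evaluate at each i in [0,5]:
  i=0: ✓ (all of [1,4])
  i=1: ✓ (all of [2,5])
  i=2: ✓ (all of [3,6])
  i=3: ✓ (all of [4,7])
  i=4: ✓ (all of [5,8])
  i=5: ✗ (fails at j=9)
Positions where it holds: {0, 1, 2, 3, 4} → 5.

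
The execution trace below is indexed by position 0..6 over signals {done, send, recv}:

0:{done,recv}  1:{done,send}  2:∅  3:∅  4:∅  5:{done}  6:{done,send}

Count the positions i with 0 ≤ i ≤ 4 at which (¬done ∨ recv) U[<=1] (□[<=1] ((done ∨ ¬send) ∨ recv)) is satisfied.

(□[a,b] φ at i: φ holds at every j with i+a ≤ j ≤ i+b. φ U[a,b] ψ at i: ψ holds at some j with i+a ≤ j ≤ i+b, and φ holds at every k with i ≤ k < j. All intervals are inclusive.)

Evaluate at each i in [0,4]:
  i=0: ✓ (rhs at j=0)
  i=1: ✓ (rhs at j=1)
  i=2: ✓ (rhs at j=2)
  i=3: ✓ (rhs at j=3)
  i=4: ✓ (rhs at j=4)
Positions where it holds: {0, 1, 2, 3, 4} → 5.

5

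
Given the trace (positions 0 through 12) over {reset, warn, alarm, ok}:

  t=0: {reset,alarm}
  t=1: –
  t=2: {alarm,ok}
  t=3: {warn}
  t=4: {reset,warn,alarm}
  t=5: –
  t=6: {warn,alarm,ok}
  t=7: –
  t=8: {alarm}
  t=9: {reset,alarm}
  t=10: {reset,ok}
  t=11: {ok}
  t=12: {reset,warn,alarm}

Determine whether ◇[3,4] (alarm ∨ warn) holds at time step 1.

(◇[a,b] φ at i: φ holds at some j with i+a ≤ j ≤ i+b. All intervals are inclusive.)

Check (alarm ∨ warn) at each j in [4,5]:
  j=4: true
  j=5: false
Found at j=4 → formula holds.

Holds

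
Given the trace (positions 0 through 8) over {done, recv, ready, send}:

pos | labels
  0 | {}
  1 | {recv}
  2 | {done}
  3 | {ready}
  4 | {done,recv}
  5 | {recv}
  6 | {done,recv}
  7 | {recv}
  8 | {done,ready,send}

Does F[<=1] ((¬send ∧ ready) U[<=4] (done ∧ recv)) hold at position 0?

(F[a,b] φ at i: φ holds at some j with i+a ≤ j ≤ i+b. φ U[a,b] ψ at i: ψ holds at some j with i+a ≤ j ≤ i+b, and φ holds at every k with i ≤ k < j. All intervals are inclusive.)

Check ((¬send ∧ ready) U[<=4] (done ∧ recv)) at each j in [0,1]:
  j=0: fails
  j=1: fails
No position in the window satisfies it → formula fails.

False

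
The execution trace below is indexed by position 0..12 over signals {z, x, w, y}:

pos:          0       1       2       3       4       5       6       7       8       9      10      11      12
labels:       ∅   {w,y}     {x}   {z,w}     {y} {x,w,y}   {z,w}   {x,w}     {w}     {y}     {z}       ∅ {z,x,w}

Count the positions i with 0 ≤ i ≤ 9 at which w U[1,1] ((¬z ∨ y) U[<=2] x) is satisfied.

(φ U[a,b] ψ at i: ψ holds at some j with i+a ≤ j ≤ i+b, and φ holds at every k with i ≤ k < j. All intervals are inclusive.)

3

Evaluate at each i in [0,9]:
  i=0: ✗ (lhs fails at k=0 before rhs at j=1)
  i=1: ✓ (rhs at j=2; lhs holds on [1,1])
  i=2: ✗ (no rhs in [3,3])
  i=3: ✓ (rhs at j=4; lhs holds on [3,3])
  i=4: ✗ (lhs fails at k=4 before rhs at j=5)
  i=5: ✗ (no rhs in [6,6])
  i=6: ✓ (rhs at j=7; lhs holds on [6,6])
  i=7: ✗ (no rhs in [8,8])
  i=8: ✗ (no rhs in [9,9])
  i=9: ✗ (no rhs in [10,10])
Positions where it holds: {1, 3, 6} → 3.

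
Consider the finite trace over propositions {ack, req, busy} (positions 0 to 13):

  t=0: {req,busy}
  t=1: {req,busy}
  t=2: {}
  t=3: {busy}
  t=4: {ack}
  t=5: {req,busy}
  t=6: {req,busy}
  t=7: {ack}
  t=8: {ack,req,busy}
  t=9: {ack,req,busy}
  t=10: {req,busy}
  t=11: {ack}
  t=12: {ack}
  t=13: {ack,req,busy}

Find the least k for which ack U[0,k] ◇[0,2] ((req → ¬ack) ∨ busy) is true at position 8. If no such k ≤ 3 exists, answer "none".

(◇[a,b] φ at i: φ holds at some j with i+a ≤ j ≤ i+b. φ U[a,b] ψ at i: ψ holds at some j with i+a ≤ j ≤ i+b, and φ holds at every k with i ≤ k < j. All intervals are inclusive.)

0

Need earliest j ≥ 8 with ◇[0,2] ((req → ¬ack) ∨ busy), and ack at every k in [8,j-1].
  j=8: rhs holds (empty prefix). k = 0.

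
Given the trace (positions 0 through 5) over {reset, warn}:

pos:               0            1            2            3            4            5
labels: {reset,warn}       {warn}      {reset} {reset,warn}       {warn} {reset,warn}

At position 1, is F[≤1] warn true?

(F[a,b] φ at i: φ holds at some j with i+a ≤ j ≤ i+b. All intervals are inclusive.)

True

Check warn at each j in [1,2]:
  j=1: true
  j=2: false
Found at j=1 → formula holds.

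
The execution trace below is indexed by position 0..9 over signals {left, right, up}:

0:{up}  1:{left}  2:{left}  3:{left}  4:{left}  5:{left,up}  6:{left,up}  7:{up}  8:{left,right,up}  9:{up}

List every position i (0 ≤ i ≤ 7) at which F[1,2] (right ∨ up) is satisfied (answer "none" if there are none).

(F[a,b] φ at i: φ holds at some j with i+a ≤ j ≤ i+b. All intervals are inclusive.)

Evaluate at each i in [0,7]:
  i=0: ✗ (none in [1,2])
  i=1: ✗ (none in [2,3])
  i=2: ✗ (none in [3,4])
  i=3: ✓ (witness j=5)
  i=4: ✓ (witness j=5)
  i=5: ✓ (witness j=6)
  i=6: ✓ (witness j=7)
  i=7: ✓ (witness j=8)

3, 4, 5, 6, 7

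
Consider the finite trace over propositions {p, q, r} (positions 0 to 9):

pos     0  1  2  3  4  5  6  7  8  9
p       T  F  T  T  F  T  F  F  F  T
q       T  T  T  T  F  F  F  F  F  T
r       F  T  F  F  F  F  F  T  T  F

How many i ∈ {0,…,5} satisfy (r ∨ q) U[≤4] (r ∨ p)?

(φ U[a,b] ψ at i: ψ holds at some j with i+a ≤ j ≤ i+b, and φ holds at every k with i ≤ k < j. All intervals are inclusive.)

5

Evaluate at each i in [0,5]:
  i=0: ✓ (rhs at j=0)
  i=1: ✓ (rhs at j=1)
  i=2: ✓ (rhs at j=2)
  i=3: ✓ (rhs at j=3)
  i=4: ✗ (lhs fails at k=4 before rhs at j=5)
  i=5: ✓ (rhs at j=5)
Positions where it holds: {0, 1, 2, 3, 5} → 5.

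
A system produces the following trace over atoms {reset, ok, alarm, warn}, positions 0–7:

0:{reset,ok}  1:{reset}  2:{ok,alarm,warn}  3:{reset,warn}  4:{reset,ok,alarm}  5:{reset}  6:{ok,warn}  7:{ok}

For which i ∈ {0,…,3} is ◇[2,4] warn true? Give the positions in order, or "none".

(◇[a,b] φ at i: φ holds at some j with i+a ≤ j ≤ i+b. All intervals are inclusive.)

0, 1, 2, 3

Evaluate at each i in [0,3]:
  i=0: ✓ (witness j=2)
  i=1: ✓ (witness j=3)
  i=2: ✓ (witness j=6)
  i=3: ✓ (witness j=6)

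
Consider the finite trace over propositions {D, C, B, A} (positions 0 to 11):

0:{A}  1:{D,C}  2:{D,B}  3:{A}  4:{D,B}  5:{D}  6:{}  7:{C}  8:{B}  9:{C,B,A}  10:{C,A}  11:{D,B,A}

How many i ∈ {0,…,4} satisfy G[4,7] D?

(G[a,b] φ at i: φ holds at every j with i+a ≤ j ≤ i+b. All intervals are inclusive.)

0

Evaluate at each i in [0,4]:
  i=0: ✗ (fails at j=6)
  i=1: ✗ (fails at j=6)
  i=2: ✗ (fails at j=6)
  i=3: ✗ (fails at j=7)
  i=4: ✗ (fails at j=8)
Positions where it holds: {} → 0.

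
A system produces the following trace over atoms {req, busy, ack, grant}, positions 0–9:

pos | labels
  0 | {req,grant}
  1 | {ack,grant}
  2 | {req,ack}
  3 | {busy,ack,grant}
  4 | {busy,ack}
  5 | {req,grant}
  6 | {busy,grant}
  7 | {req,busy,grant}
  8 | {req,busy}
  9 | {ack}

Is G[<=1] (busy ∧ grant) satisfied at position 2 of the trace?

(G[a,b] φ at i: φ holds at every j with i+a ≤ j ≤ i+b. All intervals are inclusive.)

Check (busy ∧ grant) at every j in [2,3]:
  j=2: false
  j=3: true
Fails at j=2 → formula fails.

No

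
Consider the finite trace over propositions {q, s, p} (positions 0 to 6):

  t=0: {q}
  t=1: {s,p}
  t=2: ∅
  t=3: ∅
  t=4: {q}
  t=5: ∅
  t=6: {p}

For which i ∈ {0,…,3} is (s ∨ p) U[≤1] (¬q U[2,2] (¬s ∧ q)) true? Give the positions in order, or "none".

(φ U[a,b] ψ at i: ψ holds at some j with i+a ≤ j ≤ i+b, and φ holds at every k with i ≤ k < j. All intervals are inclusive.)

1, 2

Evaluate at each i in [0,3]:
  i=0: ✗ (no rhs in [0,1])
  i=1: ✓ (rhs at j=2; lhs holds on [1,1])
  i=2: ✓ (rhs at j=2)
  i=3: ✗ (no rhs in [3,4])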